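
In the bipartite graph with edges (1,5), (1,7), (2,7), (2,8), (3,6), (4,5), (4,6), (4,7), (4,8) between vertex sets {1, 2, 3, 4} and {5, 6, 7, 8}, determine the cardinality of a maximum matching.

Step 1: List the neighbors of each left vertex:
  1: 5, 7
  2: 7, 8
  3: 6
  4: 5, 6, 7, 8

Step 2: Greedily match left vertices, then look for augmenting paths:
  Match 1 -- 5
  Match 2 -- 7
  Match 3 -- 6
  Match 4 -- 8
  No augmenting path remains.

Step 3: Verify this is maximum:
  Matching size 4 = min(|L|, |R|) = min(4, 4), which is an upper bound, so this matching is maximum.

Maximum matching: {(1,5), (2,7), (3,6), (4,8)}
Size: 4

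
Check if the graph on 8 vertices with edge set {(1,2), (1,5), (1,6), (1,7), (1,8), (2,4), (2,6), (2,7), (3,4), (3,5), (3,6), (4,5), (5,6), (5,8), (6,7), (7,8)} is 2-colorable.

Step 1: Attempt 2-coloring using BFS:
  Start at vertex 1, assign color 0
  Color vertex 2 with color 1 (neighbor of 1)
  Color vertex 5 with color 1 (neighbor of 1)
  Color vertex 6 with color 1 (neighbor of 1)
  Color vertex 7 with color 1 (neighbor of 1)
  Color vertex 8 with color 1 (neighbor of 1)
  Color vertex 4 with color 0 (neighbor of 2)

Step 2: Conflict found! Vertices 2 and 6 are adjacent but have the same color.
This means the graph contains an odd cycle.

The graph is NOT bipartite.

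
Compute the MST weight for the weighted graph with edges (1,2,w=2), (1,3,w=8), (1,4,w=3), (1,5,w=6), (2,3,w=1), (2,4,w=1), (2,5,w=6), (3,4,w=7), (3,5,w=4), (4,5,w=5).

Apply Kruskal's algorithm (sort edges by weight, add if no cycle):

Sorted edges by weight:
  (2,4) w=1
  (2,3) w=1
  (1,2) w=2
  (1,4) w=3
  (3,5) w=4
  (4,5) w=5
  (1,5) w=6
  (2,5) w=6
  (3,4) w=7
  (1,3) w=8

Add edge (2,4) w=1 -- no cycle. Running total: 1
Add edge (2,3) w=1 -- no cycle. Running total: 2
Add edge (1,2) w=2 -- no cycle. Running total: 4
Skip edge (1,4) w=3 -- would create cycle
Add edge (3,5) w=4 -- no cycle. Running total: 8

MST edges: (2,4,w=1), (2,3,w=1), (1,2,w=2), (3,5,w=4)
Total MST weight: 1 + 1 + 2 + 4 = 8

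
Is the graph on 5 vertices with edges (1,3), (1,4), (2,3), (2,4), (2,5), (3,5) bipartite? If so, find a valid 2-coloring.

Step 1: Attempt 2-coloring using BFS:
  Start at vertex 1, assign color 0
  Color vertex 3 with color 1 (neighbor of 1)
  Color vertex 4 with color 1 (neighbor of 1)
  Color vertex 2 with color 0 (neighbor of 3)
  Color vertex 5 with color 0 (neighbor of 3)

Step 2: Conflict found! Vertices 2 and 5 are adjacent but have the same color.
This means the graph contains an odd cycle.

The graph is NOT bipartite.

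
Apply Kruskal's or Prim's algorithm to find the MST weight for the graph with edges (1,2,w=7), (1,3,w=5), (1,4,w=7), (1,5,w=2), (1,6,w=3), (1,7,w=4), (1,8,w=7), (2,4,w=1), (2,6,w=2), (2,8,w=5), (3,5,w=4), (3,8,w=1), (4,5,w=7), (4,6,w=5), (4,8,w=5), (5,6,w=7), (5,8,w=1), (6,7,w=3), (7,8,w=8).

Apply Kruskal's algorithm (sort edges by weight, add if no cycle):

Sorted edges by weight:
  (2,4) w=1
  (3,8) w=1
  (5,8) w=1
  (1,5) w=2
  (2,6) w=2
  (1,6) w=3
  (6,7) w=3
  (1,7) w=4
  (3,5) w=4
  (1,3) w=5
  (2,8) w=5
  (4,8) w=5
  (4,6) w=5
  (1,4) w=7
  (1,2) w=7
  (1,8) w=7
  (4,5) w=7
  (5,6) w=7
  (7,8) w=8

Add edge (2,4) w=1 -- no cycle. Running total: 1
Add edge (3,8) w=1 -- no cycle. Running total: 2
Add edge (5,8) w=1 -- no cycle. Running total: 3
Add edge (1,5) w=2 -- no cycle. Running total: 5
Add edge (2,6) w=2 -- no cycle. Running total: 7
Add edge (1,6) w=3 -- no cycle. Running total: 10
Add edge (6,7) w=3 -- no cycle. Running total: 13

MST edges: (2,4,w=1), (3,8,w=1), (5,8,w=1), (1,5,w=2), (2,6,w=2), (1,6,w=3), (6,7,w=3)
Total MST weight: 1 + 1 + 1 + 2 + 2 + 3 + 3 = 13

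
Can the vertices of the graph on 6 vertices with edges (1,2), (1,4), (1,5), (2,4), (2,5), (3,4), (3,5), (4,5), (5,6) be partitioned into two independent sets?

Step 1: Attempt 2-coloring using BFS:
  Start at vertex 1, assign color 0
  Color vertex 2 with color 1 (neighbor of 1)
  Color vertex 4 with color 1 (neighbor of 1)
  Color vertex 5 with color 1 (neighbor of 1)

Step 2: Conflict found! Vertices 2 and 4 are adjacent but have the same color.
This means the graph contains an odd cycle.

The graph is NOT bipartite.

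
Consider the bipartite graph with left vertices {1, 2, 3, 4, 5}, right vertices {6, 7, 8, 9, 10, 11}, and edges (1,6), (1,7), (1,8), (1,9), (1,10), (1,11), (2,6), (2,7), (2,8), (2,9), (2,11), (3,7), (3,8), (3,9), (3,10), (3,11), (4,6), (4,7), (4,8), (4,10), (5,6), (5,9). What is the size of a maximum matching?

Step 1: List the neighbors of each left vertex:
  1: 6, 7, 8, 9, 10, 11
  2: 6, 7, 8, 9, 11
  3: 7, 8, 9, 10, 11
  4: 6, 7, 8, 10
  5: 6, 9

Step 2: Greedily match left vertices, then look for augmenting paths:
  Match 1 -- 6
  Match 2 -- 7
  Match 3 -- 8
  Match 4 -- 10
  Match 5 -- 9
  No augmenting path remains.

Step 3: Verify this is maximum:
  Matching size 5 = min(|L|, |R|) = min(5, 6), which is an upper bound, so this matching is maximum.

Maximum matching: {(1,6), (2,7), (3,8), (4,10), (5,9)}
Size: 5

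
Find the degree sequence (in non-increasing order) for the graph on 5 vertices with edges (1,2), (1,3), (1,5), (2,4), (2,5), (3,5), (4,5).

Step 1: Count edges incident to each vertex:
  deg(1) = 3 (neighbors: 2, 3, 5)
  deg(2) = 3 (neighbors: 1, 4, 5)
  deg(3) = 2 (neighbors: 1, 5)
  deg(4) = 2 (neighbors: 2, 5)
  deg(5) = 4 (neighbors: 1, 2, 3, 4)

Step 2: Sort degrees in non-increasing order:
  Degrees: [3, 3, 2, 2, 4] -> sorted: [4, 3, 3, 2, 2]

Degree sequence: [4, 3, 3, 2, 2]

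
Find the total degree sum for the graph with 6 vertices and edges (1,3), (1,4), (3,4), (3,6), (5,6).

Step 1: Count edges incident to each vertex:
  deg(1) = 2 (neighbors: 3, 4)
  deg(2) = 0 (neighbors: none)
  deg(3) = 3 (neighbors: 1, 4, 6)
  deg(4) = 2 (neighbors: 1, 3)
  deg(5) = 1 (neighbors: 6)
  deg(6) = 2 (neighbors: 3, 5)

Step 2: Sum all degrees:
  2 + 0 + 3 + 2 + 1 + 2 = 10

Verification: sum of degrees = 2 * |E| = 2 * 5 = 10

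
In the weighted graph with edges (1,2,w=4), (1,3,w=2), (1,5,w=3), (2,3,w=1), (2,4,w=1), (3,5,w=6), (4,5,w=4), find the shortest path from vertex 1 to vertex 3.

Step 1: Build adjacency list with weights:
  1: 2(w=4), 3(w=2), 5(w=3)
  2: 1(w=4), 3(w=1), 4(w=1)
  3: 1(w=2), 2(w=1), 5(w=6)
  4: 2(w=1), 5(w=4)
  5: 1(w=3), 3(w=6), 4(w=4)

Step 2: Apply Dijkstra's algorithm from vertex 1:
  Visit vertex 1 (distance=0)
    Update dist[2] = 4
    Update dist[3] = 2
    Update dist[5] = 3
  Visit vertex 3 (distance=2)
    Update dist[2] = 3

Step 3: Shortest path: 1 -> 3
Total weight: 2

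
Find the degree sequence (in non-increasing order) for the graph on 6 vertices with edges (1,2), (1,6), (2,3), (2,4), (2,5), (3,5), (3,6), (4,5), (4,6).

Step 1: Count edges incident to each vertex:
  deg(1) = 2 (neighbors: 2, 6)
  deg(2) = 4 (neighbors: 1, 3, 4, 5)
  deg(3) = 3 (neighbors: 2, 5, 6)
  deg(4) = 3 (neighbors: 2, 5, 6)
  deg(5) = 3 (neighbors: 2, 3, 4)
  deg(6) = 3 (neighbors: 1, 3, 4)

Step 2: Sort degrees in non-increasing order:
  Degrees: [2, 4, 3, 3, 3, 3] -> sorted: [4, 3, 3, 3, 3, 2]

Degree sequence: [4, 3, 3, 3, 3, 2]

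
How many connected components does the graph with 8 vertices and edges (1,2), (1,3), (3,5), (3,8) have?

Step 1: Build adjacency list from edges:
  1: 2, 3
  2: 1
  3: 1, 5, 8
  4: (none)
  5: 3
  6: (none)
  7: (none)
  8: 3

Step 2: Run BFS/DFS from vertex 1:
  Visited: {1, 2, 3, 5, 8}
  Reached 5 of 8 vertices

Step 3: Only 5 of 8 vertices reached. Graph is disconnected.
Connected components: {1, 2, 3, 5, 8}, {4}, {6}, {7}
Number of connected components: 4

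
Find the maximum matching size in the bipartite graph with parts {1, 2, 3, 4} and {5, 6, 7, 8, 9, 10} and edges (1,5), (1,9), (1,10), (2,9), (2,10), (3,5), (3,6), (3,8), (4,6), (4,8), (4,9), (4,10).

Step 1: List the neighbors of each left vertex:
  1: 5, 9, 10
  2: 9, 10
  3: 5, 6, 8
  4: 6, 8, 9, 10

Step 2: Greedily match left vertices, then look for augmenting paths:
  Match 1 -- 5
  Match 2 -- 9
  Match 3 -- 6
  Match 4 -- 8
  No augmenting path remains.

Step 3: Verify this is maximum:
  Matching size 4 = min(|L|, |R|) = min(4, 6), which is an upper bound, so this matching is maximum.

Maximum matching: {(1,5), (2,9), (3,6), (4,8)}
Size: 4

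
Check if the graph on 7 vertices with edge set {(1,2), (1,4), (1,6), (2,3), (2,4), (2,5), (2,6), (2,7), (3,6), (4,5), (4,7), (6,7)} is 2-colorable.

Step 1: Attempt 2-coloring using BFS:
  Start at vertex 1, assign color 0
  Color vertex 2 with color 1 (neighbor of 1)
  Color vertex 4 with color 1 (neighbor of 1)
  Color vertex 6 with color 1 (neighbor of 1)
  Color vertex 3 with color 0 (neighbor of 2)

Step 2: Conflict found! Vertices 2 and 4 are adjacent but have the same color.
This means the graph contains an odd cycle.

The graph is NOT bipartite.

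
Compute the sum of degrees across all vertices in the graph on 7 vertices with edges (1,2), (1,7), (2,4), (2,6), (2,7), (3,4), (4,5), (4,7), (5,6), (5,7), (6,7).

Step 1: Count edges incident to each vertex:
  deg(1) = 2 (neighbors: 2, 7)
  deg(2) = 4 (neighbors: 1, 4, 6, 7)
  deg(3) = 1 (neighbors: 4)
  deg(4) = 4 (neighbors: 2, 3, 5, 7)
  deg(5) = 3 (neighbors: 4, 6, 7)
  deg(6) = 3 (neighbors: 2, 5, 7)
  deg(7) = 5 (neighbors: 1, 2, 4, 5, 6)

Step 2: Sum all degrees:
  2 + 4 + 1 + 4 + 3 + 3 + 5 = 22

Verification: sum of degrees = 2 * |E| = 2 * 11 = 22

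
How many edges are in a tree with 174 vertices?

A tree on n vertices always has exactly n - 1 edges.
For n = 174: edges = 174 - 1 = 173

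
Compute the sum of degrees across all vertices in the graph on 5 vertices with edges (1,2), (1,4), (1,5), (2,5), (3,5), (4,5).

Step 1: Count edges incident to each vertex:
  deg(1) = 3 (neighbors: 2, 4, 5)
  deg(2) = 2 (neighbors: 1, 5)
  deg(3) = 1 (neighbors: 5)
  deg(4) = 2 (neighbors: 1, 5)
  deg(5) = 4 (neighbors: 1, 2, 3, 4)

Step 2: Sum all degrees:
  3 + 2 + 1 + 2 + 4 = 12

Verification: sum of degrees = 2 * |E| = 2 * 6 = 12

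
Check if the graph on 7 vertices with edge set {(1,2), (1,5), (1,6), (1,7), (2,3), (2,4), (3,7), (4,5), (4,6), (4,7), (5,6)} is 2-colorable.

Step 1: Attempt 2-coloring using BFS:
  Start at vertex 1, assign color 0
  Color vertex 2 with color 1 (neighbor of 1)
  Color vertex 5 with color 1 (neighbor of 1)
  Color vertex 6 with color 1 (neighbor of 1)
  Color vertex 7 with color 1 (neighbor of 1)
  Color vertex 3 with color 0 (neighbor of 2)
  Color vertex 4 with color 0 (neighbor of 2)

Step 2: Conflict found! Vertices 5 and 6 are adjacent but have the same color.
This means the graph contains an odd cycle.

The graph is NOT bipartite.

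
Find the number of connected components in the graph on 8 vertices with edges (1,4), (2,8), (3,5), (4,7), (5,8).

Step 1: Build adjacency list from edges:
  1: 4
  2: 8
  3: 5
  4: 1, 7
  5: 3, 8
  6: (none)
  7: 4
  8: 2, 5

Step 2: Run BFS/DFS from vertex 1:
  Visited: {1, 4, 7}
  Reached 3 of 8 vertices

Step 3: Only 3 of 8 vertices reached. Graph is disconnected.
Connected components: {1, 4, 7}, {2, 3, 5, 8}, {6}
Number of connected components: 3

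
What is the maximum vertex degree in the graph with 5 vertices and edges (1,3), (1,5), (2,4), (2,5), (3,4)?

Step 1: Count edges incident to each vertex:
  deg(1) = 2 (neighbors: 3, 5)
  deg(2) = 2 (neighbors: 4, 5)
  deg(3) = 2 (neighbors: 1, 4)
  deg(4) = 2 (neighbors: 2, 3)
  deg(5) = 2 (neighbors: 1, 2)

Step 2: Find maximum:
  max(2, 2, 2, 2, 2) = 2 (vertex 1)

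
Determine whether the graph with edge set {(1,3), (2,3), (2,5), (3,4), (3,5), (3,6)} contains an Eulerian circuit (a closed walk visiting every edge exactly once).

Step 1: Find the degree of each vertex:
  deg(1) = 1
  deg(2) = 2
  deg(3) = 5
  deg(4) = 1
  deg(5) = 2
  deg(6) = 1

Step 2: Count vertices with odd degree:
  Odd-degree vertices: 1, 3, 4, 6 (4 total)

Step 3: Apply Euler's theorem:
  - Eulerian circuit exists iff graph is connected and all vertices have even degree
  - Eulerian path exists iff graph is connected and has 0 or 2 odd-degree vertices

Graph has 4 odd-degree vertices (need 0 or 2).
Neither Eulerian path nor Eulerian circuit exists.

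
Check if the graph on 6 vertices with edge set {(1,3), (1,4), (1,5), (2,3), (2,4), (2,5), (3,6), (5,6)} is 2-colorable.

Step 1: Attempt 2-coloring using BFS:
  Start at vertex 1, assign color 0
  Color vertex 3 with color 1 (neighbor of 1)
  Color vertex 4 with color 1 (neighbor of 1)
  Color vertex 5 with color 1 (neighbor of 1)
  Color vertex 2 with color 0 (neighbor of 3)
  Color vertex 6 with color 0 (neighbor of 3)

Step 2: 2-coloring succeeded. No conflicts found.
  Set A (color 0): {1, 2, 6}
  Set B (color 1): {3, 4, 5}

The graph is bipartite with partition {1, 2, 6}, {3, 4, 5}.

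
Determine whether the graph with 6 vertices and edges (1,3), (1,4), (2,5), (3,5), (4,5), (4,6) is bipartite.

Step 1: Attempt 2-coloring using BFS:
  Start at vertex 1, assign color 0
  Color vertex 3 with color 1 (neighbor of 1)
  Color vertex 4 with color 1 (neighbor of 1)
  Color vertex 5 with color 0 (neighbor of 3)
  Color vertex 6 with color 0 (neighbor of 4)
  Color vertex 2 with color 1 (neighbor of 5)

Step 2: 2-coloring succeeded. No conflicts found.
  Set A (color 0): {1, 5, 6}
  Set B (color 1): {2, 3, 4}

The graph is bipartite with partition {1, 5, 6}, {2, 3, 4}.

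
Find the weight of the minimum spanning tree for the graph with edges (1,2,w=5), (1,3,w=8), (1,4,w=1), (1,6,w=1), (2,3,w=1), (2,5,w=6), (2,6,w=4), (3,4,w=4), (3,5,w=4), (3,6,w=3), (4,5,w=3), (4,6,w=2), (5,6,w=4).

Apply Kruskal's algorithm (sort edges by weight, add if no cycle):

Sorted edges by weight:
  (1,4) w=1
  (1,6) w=1
  (2,3) w=1
  (4,6) w=2
  (3,6) w=3
  (4,5) w=3
  (2,6) w=4
  (3,4) w=4
  (3,5) w=4
  (5,6) w=4
  (1,2) w=5
  (2,5) w=6
  (1,3) w=8

Add edge (1,4) w=1 -- no cycle. Running total: 1
Add edge (1,6) w=1 -- no cycle. Running total: 2
Add edge (2,3) w=1 -- no cycle. Running total: 3
Skip edge (4,6) w=2 -- would create cycle
Add edge (3,6) w=3 -- no cycle. Running total: 6
Add edge (4,5) w=3 -- no cycle. Running total: 9

MST edges: (1,4,w=1), (1,6,w=1), (2,3,w=1), (3,6,w=3), (4,5,w=3)
Total MST weight: 1 + 1 + 1 + 3 + 3 = 9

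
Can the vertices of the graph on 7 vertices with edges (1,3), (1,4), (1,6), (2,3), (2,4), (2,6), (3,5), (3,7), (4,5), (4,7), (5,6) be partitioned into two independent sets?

Step 1: Attempt 2-coloring using BFS:
  Start at vertex 1, assign color 0
  Color vertex 3 with color 1 (neighbor of 1)
  Color vertex 4 with color 1 (neighbor of 1)
  Color vertex 6 with color 1 (neighbor of 1)
  Color vertex 2 with color 0 (neighbor of 3)
  Color vertex 5 with color 0 (neighbor of 3)
  Color vertex 7 with color 0 (neighbor of 3)

Step 2: 2-coloring succeeded. No conflicts found.
  Set A (color 0): {1, 2, 5, 7}
  Set B (color 1): {3, 4, 6}

The graph is bipartite with partition {1, 2, 5, 7}, {3, 4, 6}.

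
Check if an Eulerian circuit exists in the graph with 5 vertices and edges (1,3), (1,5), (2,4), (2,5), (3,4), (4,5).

Step 1: Find the degree of each vertex:
  deg(1) = 2
  deg(2) = 2
  deg(3) = 2
  deg(4) = 3
  deg(5) = 3

Step 2: Count vertices with odd degree:
  Odd-degree vertices: 4, 5 (2 total)

Step 3: Apply Euler's theorem:
  - Eulerian circuit exists iff graph is connected and all vertices have even degree
  - Eulerian path exists iff graph is connected and has 0 or 2 odd-degree vertices

Graph is connected with exactly 2 odd-degree vertices (4, 5).
Eulerian path exists (starting and ending at the odd-degree vertices), but no Eulerian circuit.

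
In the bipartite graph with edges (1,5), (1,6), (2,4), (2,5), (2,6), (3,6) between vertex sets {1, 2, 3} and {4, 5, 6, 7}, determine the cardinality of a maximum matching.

Step 1: List the neighbors of each left vertex:
  1: 5, 6
  2: 4, 5, 6
  3: 6

Step 2: Greedily match left vertices, then look for augmenting paths:
  Match 1 -- 5
  Match 2 -- 4
  Match 3 -- 6
  No augmenting path remains.

Step 3: Verify this is maximum:
  Matching size 3 = min(|L|, |R|) = min(3, 4), which is an upper bound, so this matching is maximum.

Maximum matching: {(1,5), (2,4), (3,6)}
Size: 3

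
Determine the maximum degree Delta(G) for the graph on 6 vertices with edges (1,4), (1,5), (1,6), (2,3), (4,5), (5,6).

Step 1: Count edges incident to each vertex:
  deg(1) = 3 (neighbors: 4, 5, 6)
  deg(2) = 1 (neighbors: 3)
  deg(3) = 1 (neighbors: 2)
  deg(4) = 2 (neighbors: 1, 5)
  deg(5) = 3 (neighbors: 1, 4, 6)
  deg(6) = 2 (neighbors: 1, 5)

Step 2: Find maximum:
  max(3, 1, 1, 2, 3, 2) = 3 (vertex 1)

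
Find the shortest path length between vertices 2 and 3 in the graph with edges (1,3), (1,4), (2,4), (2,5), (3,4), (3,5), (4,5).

Step 1: Build adjacency list:
  1: 3, 4
  2: 4, 5
  3: 1, 4, 5
  4: 1, 2, 3, 5
  5: 2, 3, 4

Step 2: BFS from vertex 2 to find shortest path to 3:
  vertex 4 reached at distance 1
  vertex 5 reached at distance 1
  vertex 1 reached at distance 2
  vertex 3 reached at distance 2

Step 3: Shortest path: 2 -> 4 -> 3
Path length: 2 edges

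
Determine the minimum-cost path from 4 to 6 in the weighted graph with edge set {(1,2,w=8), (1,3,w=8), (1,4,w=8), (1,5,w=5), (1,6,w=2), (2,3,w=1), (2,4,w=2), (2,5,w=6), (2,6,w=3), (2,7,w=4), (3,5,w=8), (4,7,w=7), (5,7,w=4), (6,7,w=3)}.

Step 1: Build adjacency list with weights:
  1: 2(w=8), 3(w=8), 4(w=8), 5(w=5), 6(w=2)
  2: 1(w=8), 3(w=1), 4(w=2), 5(w=6), 6(w=3), 7(w=4)
  3: 1(w=8), 2(w=1), 5(w=8)
  4: 1(w=8), 2(w=2), 7(w=7)
  5: 1(w=5), 2(w=6), 3(w=8), 7(w=4)
  6: 1(w=2), 2(w=3), 7(w=3)
  7: 2(w=4), 4(w=7), 5(w=4), 6(w=3)

Step 2: Apply Dijkstra's algorithm from vertex 4:
  Visit vertex 4 (distance=0)
    Update dist[1] = 8
    Update dist[2] = 2
    Update dist[7] = 7
  Visit vertex 2 (distance=2)
    Update dist[3] = 3
    Update dist[5] = 8
    Update dist[6] = 5
    Update dist[7] = 6
  Visit vertex 3 (distance=3)
  Visit vertex 6 (distance=5)
    Update dist[1] = 7

Step 3: Shortest path: 4 -> 2 -> 6
Total weight: 2 + 3 = 5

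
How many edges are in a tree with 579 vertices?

A tree on n vertices always has exactly n - 1 edges.
For n = 579: edges = 579 - 1 = 578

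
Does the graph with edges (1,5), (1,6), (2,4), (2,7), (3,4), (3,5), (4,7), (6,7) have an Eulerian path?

Step 1: Find the degree of each vertex:
  deg(1) = 2
  deg(2) = 2
  deg(3) = 2
  deg(4) = 3
  deg(5) = 2
  deg(6) = 2
  deg(7) = 3

Step 2: Count vertices with odd degree:
  Odd-degree vertices: 4, 7 (2 total)

Step 3: Apply Euler's theorem:
  - Eulerian circuit exists iff graph is connected and all vertices have even degree
  - Eulerian path exists iff graph is connected and has 0 or 2 odd-degree vertices

Graph is connected with exactly 2 odd-degree vertices (4, 7).
Eulerian path exists (starting and ending at the odd-degree vertices), but no Eulerian circuit.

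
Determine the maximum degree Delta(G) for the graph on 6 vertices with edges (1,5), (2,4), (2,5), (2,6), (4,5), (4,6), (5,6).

Step 1: Count edges incident to each vertex:
  deg(1) = 1 (neighbors: 5)
  deg(2) = 3 (neighbors: 4, 5, 6)
  deg(3) = 0 (neighbors: none)
  deg(4) = 3 (neighbors: 2, 5, 6)
  deg(5) = 4 (neighbors: 1, 2, 4, 6)
  deg(6) = 3 (neighbors: 2, 4, 5)

Step 2: Find maximum:
  max(1, 3, 0, 3, 4, 3) = 4 (vertex 5)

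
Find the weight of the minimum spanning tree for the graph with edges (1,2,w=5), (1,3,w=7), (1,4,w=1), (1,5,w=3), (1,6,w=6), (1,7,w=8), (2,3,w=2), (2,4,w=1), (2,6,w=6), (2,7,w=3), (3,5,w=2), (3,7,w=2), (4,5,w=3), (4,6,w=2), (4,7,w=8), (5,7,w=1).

Apply Kruskal's algorithm (sort edges by weight, add if no cycle):

Sorted edges by weight:
  (1,4) w=1
  (2,4) w=1
  (5,7) w=1
  (2,3) w=2
  (3,7) w=2
  (3,5) w=2
  (4,6) w=2
  (1,5) w=3
  (2,7) w=3
  (4,5) w=3
  (1,2) w=5
  (1,6) w=6
  (2,6) w=6
  (1,3) w=7
  (1,7) w=8
  (4,7) w=8

Add edge (1,4) w=1 -- no cycle. Running total: 1
Add edge (2,4) w=1 -- no cycle. Running total: 2
Add edge (5,7) w=1 -- no cycle. Running total: 3
Add edge (2,3) w=2 -- no cycle. Running total: 5
Add edge (3,7) w=2 -- no cycle. Running total: 7
Skip edge (3,5) w=2 -- would create cycle
Add edge (4,6) w=2 -- no cycle. Running total: 9

MST edges: (1,4,w=1), (2,4,w=1), (5,7,w=1), (2,3,w=2), (3,7,w=2), (4,6,w=2)
Total MST weight: 1 + 1 + 1 + 2 + 2 + 2 = 9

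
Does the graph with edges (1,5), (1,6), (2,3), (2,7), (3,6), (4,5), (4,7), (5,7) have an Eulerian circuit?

Step 1: Find the degree of each vertex:
  deg(1) = 2
  deg(2) = 2
  deg(3) = 2
  deg(4) = 2
  deg(5) = 3
  deg(6) = 2
  deg(7) = 3

Step 2: Count vertices with odd degree:
  Odd-degree vertices: 5, 7 (2 total)

Step 3: Apply Euler's theorem:
  - Eulerian circuit exists iff graph is connected and all vertices have even degree
  - Eulerian path exists iff graph is connected and has 0 or 2 odd-degree vertices

Graph is connected with exactly 2 odd-degree vertices (5, 7).
Eulerian path exists (starting and ending at the odd-degree vertices), but no Eulerian circuit.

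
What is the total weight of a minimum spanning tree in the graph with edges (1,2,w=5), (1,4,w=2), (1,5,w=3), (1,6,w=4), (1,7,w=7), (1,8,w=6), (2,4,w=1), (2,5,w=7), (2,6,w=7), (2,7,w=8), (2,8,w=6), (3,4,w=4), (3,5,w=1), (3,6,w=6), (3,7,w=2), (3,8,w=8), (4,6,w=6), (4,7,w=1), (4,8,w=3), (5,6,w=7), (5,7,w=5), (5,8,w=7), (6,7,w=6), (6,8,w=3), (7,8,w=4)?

Apply Kruskal's algorithm (sort edges by weight, add if no cycle):

Sorted edges by weight:
  (2,4) w=1
  (3,5) w=1
  (4,7) w=1
  (1,4) w=2
  (3,7) w=2
  (1,5) w=3
  (4,8) w=3
  (6,8) w=3
  (1,6) w=4
  (3,4) w=4
  (7,8) w=4
  (1,2) w=5
  (5,7) w=5
  (1,8) w=6
  (2,8) w=6
  (3,6) w=6
  (4,6) w=6
  (6,7) w=6
  (1,7) w=7
  (2,5) w=7
  (2,6) w=7
  (5,8) w=7
  (5,6) w=7
  (2,7) w=8
  (3,8) w=8

Add edge (2,4) w=1 -- no cycle. Running total: 1
Add edge (3,5) w=1 -- no cycle. Running total: 2
Add edge (4,7) w=1 -- no cycle. Running total: 3
Add edge (1,4) w=2 -- no cycle. Running total: 5
Add edge (3,7) w=2 -- no cycle. Running total: 7
Skip edge (1,5) w=3 -- would create cycle
Add edge (4,8) w=3 -- no cycle. Running total: 10
Add edge (6,8) w=3 -- no cycle. Running total: 13

MST edges: (2,4,w=1), (3,5,w=1), (4,7,w=1), (1,4,w=2), (3,7,w=2), (4,8,w=3), (6,8,w=3)
Total MST weight: 1 + 1 + 1 + 2 + 2 + 3 + 3 = 13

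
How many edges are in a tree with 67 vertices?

A tree on n vertices always has exactly n - 1 edges.
For n = 67: edges = 67 - 1 = 66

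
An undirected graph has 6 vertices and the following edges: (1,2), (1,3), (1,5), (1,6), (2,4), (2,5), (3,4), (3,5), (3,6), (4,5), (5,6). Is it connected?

Step 1: Build adjacency list from edges:
  1: 2, 3, 5, 6
  2: 1, 4, 5
  3: 1, 4, 5, 6
  4: 2, 3, 5
  5: 1, 2, 3, 4, 6
  6: 1, 3, 5

Step 2: Run BFS/DFS from vertex 1:
  Visited: {1, 2, 3, 5, 6, 4}
  Reached 6 of 6 vertices

Step 3: All 6 vertices reached from vertex 1, so the graph is connected.
Answer: Yes, the graph is connected.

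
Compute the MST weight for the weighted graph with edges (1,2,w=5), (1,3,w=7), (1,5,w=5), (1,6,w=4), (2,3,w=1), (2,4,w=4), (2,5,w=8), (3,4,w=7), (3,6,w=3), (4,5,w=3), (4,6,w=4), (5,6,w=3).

Apply Kruskal's algorithm (sort edges by weight, add if no cycle):

Sorted edges by weight:
  (2,3) w=1
  (3,6) w=3
  (4,5) w=3
  (5,6) w=3
  (1,6) w=4
  (2,4) w=4
  (4,6) w=4
  (1,2) w=5
  (1,5) w=5
  (1,3) w=7
  (3,4) w=7
  (2,5) w=8

Add edge (2,3) w=1 -- no cycle. Running total: 1
Add edge (3,6) w=3 -- no cycle. Running total: 4
Add edge (4,5) w=3 -- no cycle. Running total: 7
Add edge (5,6) w=3 -- no cycle. Running total: 10
Add edge (1,6) w=4 -- no cycle. Running total: 14

MST edges: (2,3,w=1), (3,6,w=3), (4,5,w=3), (5,6,w=3), (1,6,w=4)
Total MST weight: 1 + 3 + 3 + 3 + 4 = 14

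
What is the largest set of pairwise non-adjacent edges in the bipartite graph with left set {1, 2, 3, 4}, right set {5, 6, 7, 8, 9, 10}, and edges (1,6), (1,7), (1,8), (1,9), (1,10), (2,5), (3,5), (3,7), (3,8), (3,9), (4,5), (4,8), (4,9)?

Step 1: List the neighbors of each left vertex:
  1: 6, 7, 8, 9, 10
  2: 5
  3: 5, 7, 8, 9
  4: 5, 8, 9

Step 2: Greedily match left vertices, then look for augmenting paths:
  Match 1 -- 6
  Match 2 -- 5
  Match 3 -- 7
  Match 4 -- 8
  No augmenting path remains.

Step 3: Verify this is maximum:
  Matching size 4 = min(|L|, |R|) = min(4, 6), which is an upper bound, so this matching is maximum.

Maximum matching: {(1,6), (2,5), (3,7), (4,8)}
Size: 4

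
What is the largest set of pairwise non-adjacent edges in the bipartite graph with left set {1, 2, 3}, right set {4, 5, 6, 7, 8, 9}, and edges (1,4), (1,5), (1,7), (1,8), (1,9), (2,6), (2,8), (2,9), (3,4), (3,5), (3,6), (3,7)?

Step 1: List the neighbors of each left vertex:
  1: 4, 5, 7, 8, 9
  2: 6, 8, 9
  3: 4, 5, 6, 7

Step 2: Greedily match left vertices, then look for augmenting paths:
  Match 1 -- 4
  Match 2 -- 6
  Match 3 -- 5
  No augmenting path remains.

Step 3: Verify this is maximum:
  Matching size 3 = min(|L|, |R|) = min(3, 6), which is an upper bound, so this matching is maximum.

Maximum matching: {(1,4), (2,6), (3,5)}
Size: 3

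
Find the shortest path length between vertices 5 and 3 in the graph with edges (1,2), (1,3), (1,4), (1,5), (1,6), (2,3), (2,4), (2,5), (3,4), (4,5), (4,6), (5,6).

Step 1: Build adjacency list:
  1: 2, 3, 4, 5, 6
  2: 1, 3, 4, 5
  3: 1, 2, 4
  4: 1, 2, 3, 5, 6
  5: 1, 2, 4, 6
  6: 1, 4, 5

Step 2: BFS from vertex 5 to find shortest path to 3:
  vertex 1 reached at distance 1
  vertex 2 reached at distance 1
  vertex 4 reached at distance 1
  vertex 6 reached at distance 1
  vertex 3 reached at distance 2

Step 3: Shortest path: 5 -> 4 -> 3
Path length: 2 edges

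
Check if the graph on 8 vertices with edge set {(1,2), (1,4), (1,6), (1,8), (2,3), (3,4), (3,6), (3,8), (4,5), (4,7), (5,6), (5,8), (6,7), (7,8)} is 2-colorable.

Step 1: Attempt 2-coloring using BFS:
  Start at vertex 1, assign color 0
  Color vertex 2 with color 1 (neighbor of 1)
  Color vertex 4 with color 1 (neighbor of 1)
  Color vertex 6 with color 1 (neighbor of 1)
  Color vertex 8 with color 1 (neighbor of 1)
  Color vertex 3 with color 0 (neighbor of 2)
  Color vertex 5 with color 0 (neighbor of 4)
  Color vertex 7 with color 0 (neighbor of 4)

Step 2: 2-coloring succeeded. No conflicts found.
  Set A (color 0): {1, 3, 5, 7}
  Set B (color 1): {2, 4, 6, 8}

The graph is bipartite with partition {1, 3, 5, 7}, {2, 4, 6, 8}.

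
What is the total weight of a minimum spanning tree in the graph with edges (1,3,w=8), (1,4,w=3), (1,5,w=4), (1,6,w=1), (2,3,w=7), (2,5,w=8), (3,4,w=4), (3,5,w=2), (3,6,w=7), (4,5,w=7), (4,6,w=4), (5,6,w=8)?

Apply Kruskal's algorithm (sort edges by weight, add if no cycle):

Sorted edges by weight:
  (1,6) w=1
  (3,5) w=2
  (1,4) w=3
  (1,5) w=4
  (3,4) w=4
  (4,6) w=4
  (2,3) w=7
  (3,6) w=7
  (4,5) w=7
  (1,3) w=8
  (2,5) w=8
  (5,6) w=8

Add edge (1,6) w=1 -- no cycle. Running total: 1
Add edge (3,5) w=2 -- no cycle. Running total: 3
Add edge (1,4) w=3 -- no cycle. Running total: 6
Add edge (1,5) w=4 -- no cycle. Running total: 10
Skip edge (3,4) w=4 -- would create cycle
Skip edge (4,6) w=4 -- would create cycle
Add edge (2,3) w=7 -- no cycle. Running total: 17

MST edges: (1,6,w=1), (3,5,w=2), (1,4,w=3), (1,5,w=4), (2,3,w=7)
Total MST weight: 1 + 2 + 3 + 4 + 7 = 17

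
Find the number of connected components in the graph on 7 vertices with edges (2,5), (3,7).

Step 1: Build adjacency list from edges:
  1: (none)
  2: 5
  3: 7
  4: (none)
  5: 2
  6: (none)
  7: 3

Step 2: Run BFS/DFS from vertex 1:
  Visited: {1}
  Reached 1 of 7 vertices

Step 3: Only 1 of 7 vertices reached. Graph is disconnected.
Connected components: {1}, {2, 5}, {3, 7}, {4}, {6}
Number of connected components: 5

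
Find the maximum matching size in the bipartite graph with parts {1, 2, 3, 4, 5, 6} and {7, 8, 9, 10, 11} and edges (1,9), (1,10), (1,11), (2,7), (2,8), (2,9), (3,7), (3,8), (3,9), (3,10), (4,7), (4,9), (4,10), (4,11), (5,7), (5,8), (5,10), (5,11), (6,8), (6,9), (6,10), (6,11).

Step 1: List the neighbors of each left vertex:
  1: 9, 10, 11
  2: 7, 8, 9
  3: 7, 8, 9, 10
  4: 7, 9, 10, 11
  5: 7, 8, 10, 11
  6: 8, 9, 10, 11

Step 2: Greedily match left vertices, then look for augmenting paths:
  Match 1 -- 9
  Match 2 -- 7
  Match 3 -- 8
  Match 4 -- 10
  Match 5 -- 11
  No augmenting path remains.

Step 3: Verify this is maximum:
  Matching size 5 = min(|L|, |R|) = min(6, 5), which is an upper bound, so this matching is maximum.

Maximum matching: {(1,9), (2,7), (3,8), (4,10), (5,11)}
Size: 5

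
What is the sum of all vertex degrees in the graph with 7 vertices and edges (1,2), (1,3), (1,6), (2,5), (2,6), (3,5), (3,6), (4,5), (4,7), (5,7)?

Step 1: Count edges incident to each vertex:
  deg(1) = 3 (neighbors: 2, 3, 6)
  deg(2) = 3 (neighbors: 1, 5, 6)
  deg(3) = 3 (neighbors: 1, 5, 6)
  deg(4) = 2 (neighbors: 5, 7)
  deg(5) = 4 (neighbors: 2, 3, 4, 7)
  deg(6) = 3 (neighbors: 1, 2, 3)
  deg(7) = 2 (neighbors: 4, 5)

Step 2: Sum all degrees:
  3 + 3 + 3 + 2 + 4 + 3 + 2 = 20

Verification: sum of degrees = 2 * |E| = 2 * 10 = 20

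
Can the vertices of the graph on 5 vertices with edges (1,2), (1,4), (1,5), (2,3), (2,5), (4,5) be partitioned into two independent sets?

Step 1: Attempt 2-coloring using BFS:
  Start at vertex 1, assign color 0
  Color vertex 2 with color 1 (neighbor of 1)
  Color vertex 4 with color 1 (neighbor of 1)
  Color vertex 5 with color 1 (neighbor of 1)
  Color vertex 3 with color 0 (neighbor of 2)

Step 2: Conflict found! Vertices 2 and 5 are adjacent but have the same color.
This means the graph contains an odd cycle.

The graph is NOT bipartite.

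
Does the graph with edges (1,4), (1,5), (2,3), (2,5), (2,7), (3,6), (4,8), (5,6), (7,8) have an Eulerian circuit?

Step 1: Find the degree of each vertex:
  deg(1) = 2
  deg(2) = 3
  deg(3) = 2
  deg(4) = 2
  deg(5) = 3
  deg(6) = 2
  deg(7) = 2
  deg(8) = 2

Step 2: Count vertices with odd degree:
  Odd-degree vertices: 2, 5 (2 total)

Step 3: Apply Euler's theorem:
  - Eulerian circuit exists iff graph is connected and all vertices have even degree
  - Eulerian path exists iff graph is connected and has 0 or 2 odd-degree vertices

Graph is connected with exactly 2 odd-degree vertices (2, 5).
Eulerian path exists (starting and ending at the odd-degree vertices), but no Eulerian circuit.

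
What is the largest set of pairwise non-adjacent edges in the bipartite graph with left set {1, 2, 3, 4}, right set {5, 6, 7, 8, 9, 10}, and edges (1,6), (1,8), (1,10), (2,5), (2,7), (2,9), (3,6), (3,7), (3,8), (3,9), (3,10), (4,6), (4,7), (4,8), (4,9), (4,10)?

Step 1: List the neighbors of each left vertex:
  1: 6, 8, 10
  2: 5, 7, 9
  3: 6, 7, 8, 9, 10
  4: 6, 7, 8, 9, 10

Step 2: Greedily match left vertices, then look for augmenting paths:
  Match 1 -- 6
  Match 2 -- 5
  Match 3 -- 7
  Match 4 -- 8
  No augmenting path remains.

Step 3: Verify this is maximum:
  Matching size 4 = min(|L|, |R|) = min(4, 6), which is an upper bound, so this matching is maximum.

Maximum matching: {(1,6), (2,5), (3,7), (4,8)}
Size: 4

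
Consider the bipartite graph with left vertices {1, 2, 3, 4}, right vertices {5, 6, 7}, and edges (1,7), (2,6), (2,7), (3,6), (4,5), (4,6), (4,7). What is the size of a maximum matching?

Step 1: List the neighbors of each left vertex:
  1: 7
  2: 6, 7
  3: 6
  4: 5, 6, 7

Step 2: Greedily match left vertices, then look for augmenting paths:
  Match 1 -- 7
  Match 2 -- 6
  Match 4 -- 5
  No augmenting path remains.

Step 3: Verify this is maximum:
  Matching size 3 = min(|L|, |R|) = min(4, 3), which is an upper bound, so this matching is maximum.

Maximum matching: {(1,7), (2,6), (4,5)}
Size: 3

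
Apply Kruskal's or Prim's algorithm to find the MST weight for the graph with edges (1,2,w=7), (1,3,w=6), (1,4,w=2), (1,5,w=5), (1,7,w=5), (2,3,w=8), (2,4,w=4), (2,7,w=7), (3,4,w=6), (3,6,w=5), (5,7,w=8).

Apply Kruskal's algorithm (sort edges by weight, add if no cycle):

Sorted edges by weight:
  (1,4) w=2
  (2,4) w=4
  (1,7) w=5
  (1,5) w=5
  (3,6) w=5
  (1,3) w=6
  (3,4) w=6
  (1,2) w=7
  (2,7) w=7
  (2,3) w=8
  (5,7) w=8

Add edge (1,4) w=2 -- no cycle. Running total: 2
Add edge (2,4) w=4 -- no cycle. Running total: 6
Add edge (1,7) w=5 -- no cycle. Running total: 11
Add edge (1,5) w=5 -- no cycle. Running total: 16
Add edge (3,6) w=5 -- no cycle. Running total: 21
Add edge (1,3) w=6 -- no cycle. Running total: 27

MST edges: (1,4,w=2), (2,4,w=4), (1,7,w=5), (1,5,w=5), (3,6,w=5), (1,3,w=6)
Total MST weight: 2 + 4 + 5 + 5 + 5 + 6 = 27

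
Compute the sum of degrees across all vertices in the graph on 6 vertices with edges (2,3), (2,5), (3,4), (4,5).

Step 1: Count edges incident to each vertex:
  deg(1) = 0 (neighbors: none)
  deg(2) = 2 (neighbors: 3, 5)
  deg(3) = 2 (neighbors: 2, 4)
  deg(4) = 2 (neighbors: 3, 5)
  deg(5) = 2 (neighbors: 2, 4)
  deg(6) = 0 (neighbors: none)

Step 2: Sum all degrees:
  0 + 2 + 2 + 2 + 2 + 0 = 8

Verification: sum of degrees = 2 * |E| = 2 * 4 = 8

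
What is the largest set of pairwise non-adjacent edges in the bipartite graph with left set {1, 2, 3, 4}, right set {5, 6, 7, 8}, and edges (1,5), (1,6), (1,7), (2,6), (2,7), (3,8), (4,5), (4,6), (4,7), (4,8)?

Step 1: List the neighbors of each left vertex:
  1: 5, 6, 7
  2: 6, 7
  3: 8
  4: 5, 6, 7, 8

Step 2: Greedily match left vertices, then look for augmenting paths:
  Match 1 -- 5
  Match 2 -- 6
  Match 3 -- 8
  Match 4 -- 7
  No augmenting path remains.

Step 3: Verify this is maximum:
  Matching size 4 = min(|L|, |R|) = min(4, 4), which is an upper bound, so this matching is maximum.

Maximum matching: {(1,5), (2,6), (3,8), (4,7)}
Size: 4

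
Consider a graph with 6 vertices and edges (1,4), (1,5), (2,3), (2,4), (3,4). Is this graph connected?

Step 1: Build adjacency list from edges:
  1: 4, 5
  2: 3, 4
  3: 2, 4
  4: 1, 2, 3
  5: 1
  6: (none)

Step 2: Run BFS/DFS from vertex 1:
  Visited: {1, 4, 5, 2, 3}
  Reached 5 of 6 vertices

Step 3: Only 5 of 6 vertices reached. Graph is disconnected.
Connected components: {1, 2, 3, 4, 5}, {6}
Answer: No, the graph is not connected (2 components).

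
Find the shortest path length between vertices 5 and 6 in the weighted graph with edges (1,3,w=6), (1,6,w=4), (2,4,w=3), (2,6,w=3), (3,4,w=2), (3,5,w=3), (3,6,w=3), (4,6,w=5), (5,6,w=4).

Step 1: Build adjacency list with weights:
  1: 3(w=6), 6(w=4)
  2: 4(w=3), 6(w=3)
  3: 1(w=6), 4(w=2), 5(w=3), 6(w=3)
  4: 2(w=3), 3(w=2), 6(w=5)
  5: 3(w=3), 6(w=4)
  6: 1(w=4), 2(w=3), 3(w=3), 4(w=5), 5(w=4)

Step 2: Apply Dijkstra's algorithm from vertex 5:
  Visit vertex 5 (distance=0)
    Update dist[3] = 3
    Update dist[6] = 4
  Visit vertex 3 (distance=3)
    Update dist[1] = 9
    Update dist[4] = 5
  Visit vertex 6 (distance=4)
    Update dist[1] = 8
    Update dist[2] = 7

Step 3: Shortest path: 5 -> 6
Total weight: 4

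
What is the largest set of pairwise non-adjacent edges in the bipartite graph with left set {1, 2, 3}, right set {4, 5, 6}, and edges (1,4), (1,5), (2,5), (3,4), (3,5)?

Step 1: List the neighbors of each left vertex:
  1: 4, 5
  2: 5
  3: 4, 5

Step 2: Greedily match left vertices, then look for augmenting paths:
  Match 1 -- 4
  Match 2 -- 5
  No augmenting path remains.

Step 3: Verify this is maximum:
  Matching has size 2. The vertex set {4, 5} covers every edge and has size 2; any matching has at most one edge per cover vertex, so 2 is maximum (König's theorem).

Maximum matching: {(1,4), (2,5)}
Size: 2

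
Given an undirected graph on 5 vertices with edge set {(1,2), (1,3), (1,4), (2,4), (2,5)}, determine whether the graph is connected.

Step 1: Build adjacency list from edges:
  1: 2, 3, 4
  2: 1, 4, 5
  3: 1
  4: 1, 2
  5: 2

Step 2: Run BFS/DFS from vertex 1:
  Visited: {1, 2, 3, 4, 5}
  Reached 5 of 5 vertices

Step 3: All 5 vertices reached from vertex 1, so the graph is connected.
Answer: Yes, the graph is connected.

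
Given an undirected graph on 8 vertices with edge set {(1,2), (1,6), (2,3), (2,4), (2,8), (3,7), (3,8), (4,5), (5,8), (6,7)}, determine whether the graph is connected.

Step 1: Build adjacency list from edges:
  1: 2, 6
  2: 1, 3, 4, 8
  3: 2, 7, 8
  4: 2, 5
  5: 4, 8
  6: 1, 7
  7: 3, 6
  8: 2, 3, 5

Step 2: Run BFS/DFS from vertex 1:
  Visited: {1, 2, 6, 3, 4, 8, 7, 5}
  Reached 8 of 8 vertices

Step 3: All 8 vertices reached from vertex 1, so the graph is connected.
Answer: Yes, the graph is connected.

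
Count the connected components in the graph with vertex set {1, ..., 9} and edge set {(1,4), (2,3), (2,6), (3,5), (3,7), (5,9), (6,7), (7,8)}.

Step 1: Build adjacency list from edges:
  1: 4
  2: 3, 6
  3: 2, 5, 7
  4: 1
  5: 3, 9
  6: 2, 7
  7: 3, 6, 8
  8: 7
  9: 5

Step 2: Run BFS/DFS from vertex 1:
  Visited: {1, 4}
  Reached 2 of 9 vertices

Step 3: Only 2 of 9 vertices reached. Graph is disconnected.
Connected components: {1, 4}, {2, 3, 5, 6, 7, 8, 9}
Number of connected components: 2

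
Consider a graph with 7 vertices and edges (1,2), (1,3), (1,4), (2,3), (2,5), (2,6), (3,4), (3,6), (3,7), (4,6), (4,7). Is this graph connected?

Step 1: Build adjacency list from edges:
  1: 2, 3, 4
  2: 1, 3, 5, 6
  3: 1, 2, 4, 6, 7
  4: 1, 3, 6, 7
  5: 2
  6: 2, 3, 4
  7: 3, 4

Step 2: Run BFS/DFS from vertex 1:
  Visited: {1, 2, 3, 4, 5, 6, 7}
  Reached 7 of 7 vertices

Step 3: All 7 vertices reached from vertex 1, so the graph is connected.
Answer: Yes, the graph is connected.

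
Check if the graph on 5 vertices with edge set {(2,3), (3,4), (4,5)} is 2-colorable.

Step 1: Attempt 2-coloring using BFS:
  Start at vertex 1, assign color 0
  Start new component at vertex 2, assign color 0
  Color vertex 3 with color 1 (neighbor of 2)
  Color vertex 4 with color 0 (neighbor of 3)
  Color vertex 5 with color 1 (neighbor of 4)

Step 2: 2-coloring succeeded. No conflicts found.
  Set A (color 0): {1, 2, 4}
  Set B (color 1): {3, 5}

The graph is bipartite with partition {1, 2, 4}, {3, 5}.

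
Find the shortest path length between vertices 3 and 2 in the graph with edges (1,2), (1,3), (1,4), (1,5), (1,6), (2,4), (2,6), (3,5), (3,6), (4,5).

Step 1: Build adjacency list:
  1: 2, 3, 4, 5, 6
  2: 1, 4, 6
  3: 1, 5, 6
  4: 1, 2, 5
  5: 1, 3, 4
  6: 1, 2, 3

Step 2: BFS from vertex 3 to find shortest path to 2:
  vertex 1 reached at distance 1
  vertex 5 reached at distance 1
  vertex 6 reached at distance 1
  vertex 2 reached at distance 2

Step 3: Shortest path: 3 -> 6 -> 2
Path length: 2 edges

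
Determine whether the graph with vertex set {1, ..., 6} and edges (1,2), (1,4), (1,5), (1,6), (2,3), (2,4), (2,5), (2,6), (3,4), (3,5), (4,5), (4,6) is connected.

Step 1: Build adjacency list from edges:
  1: 2, 4, 5, 6
  2: 1, 3, 4, 5, 6
  3: 2, 4, 5
  4: 1, 2, 3, 5, 6
  5: 1, 2, 3, 4
  6: 1, 2, 4

Step 2: Run BFS/DFS from vertex 1:
  Visited: {1, 2, 4, 5, 6, 3}
  Reached 6 of 6 vertices

Step 3: All 6 vertices reached from vertex 1, so the graph is connected.
Answer: Yes, the graph is connected.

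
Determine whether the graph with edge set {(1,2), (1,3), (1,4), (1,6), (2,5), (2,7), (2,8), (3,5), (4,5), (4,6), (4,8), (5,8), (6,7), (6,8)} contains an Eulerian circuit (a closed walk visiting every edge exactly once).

Step 1: Find the degree of each vertex:
  deg(1) = 4
  deg(2) = 4
  deg(3) = 2
  deg(4) = 4
  deg(5) = 4
  deg(6) = 4
  deg(7) = 2
  deg(8) = 4

Step 2: Count vertices with odd degree:
  All vertices have even degree (0 odd-degree vertices)

Step 3: Apply Euler's theorem:
  - Eulerian circuit exists iff graph is connected and all vertices have even degree
  - Eulerian path exists iff graph is connected and has 0 or 2 odd-degree vertices

Graph is connected with 0 odd-degree vertices.
Both Eulerian circuit and Eulerian path exist.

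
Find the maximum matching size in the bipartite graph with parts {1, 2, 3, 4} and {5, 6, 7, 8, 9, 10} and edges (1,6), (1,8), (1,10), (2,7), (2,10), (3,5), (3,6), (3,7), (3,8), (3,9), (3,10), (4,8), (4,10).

Step 1: List the neighbors of each left vertex:
  1: 6, 8, 10
  2: 7, 10
  3: 5, 6, 7, 8, 9, 10
  4: 8, 10

Step 2: Greedily match left vertices, then look for augmenting paths:
  Match 1 -- 6
  Match 2 -- 7
  Match 3 -- 5
  Match 4 -- 8
  No augmenting path remains.

Step 3: Verify this is maximum:
  Matching size 4 = min(|L|, |R|) = min(4, 6), which is an upper bound, so this matching is maximum.

Maximum matching: {(1,6), (2,7), (3,5), (4,8)}
Size: 4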